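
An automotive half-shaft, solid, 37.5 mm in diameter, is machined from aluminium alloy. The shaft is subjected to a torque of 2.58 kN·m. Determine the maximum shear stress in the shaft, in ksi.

J = πd⁴/32 = π(0.0375)⁴/32 = 1.941×10^-7 m⁴.
τ_max = T·r/J = 2580 × 0.0187 / 1.941×10^-7 = 2.492×10^8 Pa.

36.1 ksi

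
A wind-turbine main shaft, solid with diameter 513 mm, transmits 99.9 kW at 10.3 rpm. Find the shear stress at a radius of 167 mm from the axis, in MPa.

ω = 2π·10.3/60 = 1.079 rad/s, so T = P/ω = 99.9×10³ / 1.079 = 92620 N·m.
J = πd⁴/32 = π(0.513)⁴/32 = 6.799×10^-3 m⁴.
Shear stress varies linearly with radius: τ = T·r/J = 92620 × 0.167 / 6.799×10^-3 = 2.275×10^6 Pa.

2.27 MPa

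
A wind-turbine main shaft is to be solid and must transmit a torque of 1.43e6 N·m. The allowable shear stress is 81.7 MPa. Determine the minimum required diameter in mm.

For a solid shaft τ_max = 16T/(πd³), so d = (16T/(π τ_allow))^(1/3) = (16·1.430e6/(π·8.17×10^7))^(1/3) = 0.4467 m.

447 mm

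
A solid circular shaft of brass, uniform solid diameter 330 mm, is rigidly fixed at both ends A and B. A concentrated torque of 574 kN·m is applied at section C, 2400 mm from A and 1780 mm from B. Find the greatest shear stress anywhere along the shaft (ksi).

6.77 ksi

With uniform GJ and both ends fixed, compatibility θ_AC = θ_CB gives T_A·a = T_B·b, together with T_A + T_B = T₀.
T_A = T₀·b/(a+b) = 574000·1780/4180 = 244400 N·m; T_B = 329600 N·m.
τ in each portion: τ_AC = 3.46×10^7 Pa, τ_CB = 4.67×10^7 Pa; maximum is in CB.
τ_max = T_CB·r/J = 329600·0.165/1.16×10^-3 = 4.671×10^7 Pa.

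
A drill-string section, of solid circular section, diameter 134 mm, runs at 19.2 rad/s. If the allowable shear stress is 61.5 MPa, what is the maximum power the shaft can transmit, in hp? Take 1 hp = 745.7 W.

J = πd⁴/32 = π(0.134)⁴/32 = 3.165×10^-5 m⁴.
T_max = τ_allow·J/r = 6.15×10^7 × 3.165×10^-5 / 0.0670 = 29050 N·m.
ω = 19.2 rad/s, so P_max = T_max·ω = 5.579×10^5 W.

748 hp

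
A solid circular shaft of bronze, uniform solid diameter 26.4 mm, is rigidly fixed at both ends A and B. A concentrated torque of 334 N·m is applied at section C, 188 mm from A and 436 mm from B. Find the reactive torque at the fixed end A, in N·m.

233 N·m

With uniform GJ and both ends fixed, compatibility θ_AC = θ_CB gives T_A·a = T_B·b, together with T_A + T_B = T₀.
T_A = T₀·b/(a+b) = 334.0·436/624.0 = 233.4 N·m; T_B = 100.6 N·m.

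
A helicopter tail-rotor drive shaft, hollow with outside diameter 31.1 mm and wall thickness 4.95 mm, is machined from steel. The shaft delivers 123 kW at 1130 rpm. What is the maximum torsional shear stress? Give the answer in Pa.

ω = 2π·1130/60 = 118.3 rad/s, so T = P/ω = 123×10³ / 118.3 = 1039 N·m.
J = π(d_o⁴ − d_i⁴)/32 = π(0.0311⁴ − 0.0212⁴)/32 = 7.201×10^-8 m⁴.
τ_max = T·r/J = 1039 × 0.0156 / 7.201×10^-8 = 2.245×10^8 Pa.

2.24e8 Pa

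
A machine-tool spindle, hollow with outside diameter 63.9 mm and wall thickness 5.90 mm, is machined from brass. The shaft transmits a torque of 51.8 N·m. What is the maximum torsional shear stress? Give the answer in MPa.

J = π(d_o⁴ − d_i⁴)/32 = π(0.0639⁴ − 0.0521⁴)/32 = 9.135×10^-7 m⁴.
τ_max = T·r/J = 51.80 × 0.0319 / 9.135×10^-7 = 1.812×10^6 Pa.

1.81 MPa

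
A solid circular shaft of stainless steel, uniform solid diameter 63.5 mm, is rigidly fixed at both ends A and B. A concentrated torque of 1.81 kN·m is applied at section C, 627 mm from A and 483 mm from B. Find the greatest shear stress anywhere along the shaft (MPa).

20.3 MPa

With uniform GJ and both ends fixed, compatibility θ_AC = θ_CB gives T_A·a = T_B·b, together with T_A + T_B = T₀.
T_A = T₀·b/(a+b) = 1810·483/1110 = 787.6 N·m; T_B = 1022 N·m.
τ in each portion: τ_AC = 1.57×10^7 Pa, τ_CB = 2.03×10^7 Pa; maximum is in CB.
τ_max = T_CB·r/J = 1022·0.0318/1.60×10^-6 = 2.034×10^7 Pa.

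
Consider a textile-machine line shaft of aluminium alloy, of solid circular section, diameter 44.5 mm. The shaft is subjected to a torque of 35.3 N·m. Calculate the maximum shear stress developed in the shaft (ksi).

J = πd⁴/32 = π(0.0445)⁴/32 = 3.850×10^-7 m⁴.
τ_max = T·r/J = 35.30 × 0.0222 / 3.850×10^-7 = 2.040×10^6 Pa.

0.296 ksi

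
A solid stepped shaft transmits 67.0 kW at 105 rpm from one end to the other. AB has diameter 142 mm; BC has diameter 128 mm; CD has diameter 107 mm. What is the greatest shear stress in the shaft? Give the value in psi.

3670 psi

ω = 2π·105/60 = 11.00 rad/s, so T = P/ω = 67.0×10³ / 11.00 = 6093 N·m.
Under the same torque, τ_max = 16T/(πd³) is largest where d is smallest — segment CD (d = 107 mm).
τ_max = 16·6093/(π·(0.107)³) = 2.533×10^7 Pa.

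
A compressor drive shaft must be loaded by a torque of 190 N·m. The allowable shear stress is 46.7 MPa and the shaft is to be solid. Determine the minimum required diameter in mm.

For a solid shaft τ_max = 16T/(πd³), so d = (16T/(π τ_allow))^(1/3) = (16·190.0/(π·4.67×10^7))^(1/3) = 0.02747 m.

27.5 mm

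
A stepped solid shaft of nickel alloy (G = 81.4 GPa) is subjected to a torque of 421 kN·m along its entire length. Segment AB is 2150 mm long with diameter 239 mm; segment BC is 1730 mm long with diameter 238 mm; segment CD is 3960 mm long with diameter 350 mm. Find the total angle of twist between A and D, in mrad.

77.0 mrad

J_AB = π(0.239)⁴/32 = 3.20×10^-4 m⁴; J_BC = π(0.238)⁴/32 = 3.15×10^-4 m⁴; J_CD = π(0.350)⁴/32 = 1.47×10^-3 m⁴.
θ = (T/G)·Σ L_i/J_i = (421000/81.4×10⁹)·(2.15/3.20×10^-4 + 1.73/3.15×10^-4 + 3.96/1.47×10^-3) = 0.07702 rad.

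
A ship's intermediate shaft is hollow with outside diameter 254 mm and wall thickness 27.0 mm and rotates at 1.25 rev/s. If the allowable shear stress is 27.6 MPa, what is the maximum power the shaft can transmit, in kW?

J = π(d_o⁴ − d_i⁴)/32 = π(0.254⁴ − 0.200⁴)/32 = 2.516×10^-4 m⁴.
T_max = τ_allow·J/r = 2.76×10^7 × 2.516×10^-4 / 0.127 = 54670 N·m.
ω = 2π·1.25 = 7.854 rad/s, so P_max = T_max·ω = 4.294×10^5 W.

429 kW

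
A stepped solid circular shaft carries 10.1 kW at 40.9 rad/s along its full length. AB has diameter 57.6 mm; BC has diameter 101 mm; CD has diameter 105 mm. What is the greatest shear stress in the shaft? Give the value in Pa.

ω = 40.9 rad/s, so T = P/ω = 10.1×10³ / 40.90 = 246.9 N·m.
Under the same torque, τ_max = 16T/(πd³) is largest where d is smallest — segment AB (d = 57.6 mm).
τ_max = 16·246.9/(π·(0.0576)³) = 6.581×10^6 Pa.

6.58e6 Pa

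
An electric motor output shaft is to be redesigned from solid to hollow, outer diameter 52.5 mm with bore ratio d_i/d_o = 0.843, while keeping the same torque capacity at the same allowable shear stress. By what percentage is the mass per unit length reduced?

Equal τ_max and T ⇒ the solid shaft needs d_s³ = d_o³(1−k⁴), so d_s = 52.5·(1−0.843⁴)^(1/3) = 41.53 mm.
Area ratio A_h/A_s = d_o²(1−k²)/d_s² = (1−k²)/(1−k⁴)^(2/3) = 0.4624.
Mass saving = 1 − 0.4624 = 53.8 %.

53.8 %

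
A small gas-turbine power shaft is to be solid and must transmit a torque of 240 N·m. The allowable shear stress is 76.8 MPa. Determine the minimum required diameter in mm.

25.2 mm

For a solid shaft τ_max = 16T/(πd³), so d = (16T/(π τ_allow))^(1/3) = (16·240.0/(π·7.68×10^7))^(1/3) = 0.02515 m.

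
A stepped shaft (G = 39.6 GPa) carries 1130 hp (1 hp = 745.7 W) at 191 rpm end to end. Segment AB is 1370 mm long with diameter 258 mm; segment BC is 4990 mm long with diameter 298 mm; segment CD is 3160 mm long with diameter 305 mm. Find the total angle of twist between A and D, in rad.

ω = 2π·191/60 = 20.00 rad/s, so T = P/ω = 1130×745.7 / 20.00 = 42130 N·m.
J_AB = π(0.258)⁴/32 = 4.35×10^-4 m⁴; J_BC = π(0.298)⁴/32 = 7.74×10^-4 m⁴; J_CD = π(0.305)⁴/32 = 8.50×10^-4 m⁴.
θ = (T/G)·Σ L_i/J_i = (42130/39.6×10⁹)·(1.37/4.35×10^-4 + 4.99/7.74×10^-4 + 3.16/8.50×10^-4) = 0.01416 rad.

0.0142 rad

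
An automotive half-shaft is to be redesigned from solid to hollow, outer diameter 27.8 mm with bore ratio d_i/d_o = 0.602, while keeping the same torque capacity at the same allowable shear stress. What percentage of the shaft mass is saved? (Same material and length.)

Equal τ_max and T ⇒ the solid shaft needs d_s³ = d_o³(1−k⁴), so d_s = 27.8·(1−0.602⁴)^(1/3) = 26.53 mm.
Area ratio A_h/A_s = d_o²(1−k²)/d_s² = (1−k²)/(1−k⁴)^(2/3) = 0.7003.
Mass saving = 1 − 0.7003 = 30.0 %.

30.0 %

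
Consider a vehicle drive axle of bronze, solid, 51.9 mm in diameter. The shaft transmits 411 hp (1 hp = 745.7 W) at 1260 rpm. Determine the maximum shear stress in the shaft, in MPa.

ω = 2π·1260/60 = 131.9 rad/s, so T = P/ω = 411×745.7 / 131.9 = 2323 N·m.
J = πd⁴/32 = π(0.0519)⁴/32 = 7.123×10^-7 m⁴.
τ_max = T·r/J = 2323 × 0.0260 / 7.123×10^-7 = 8.462×10^7 Pa.

84.6 MPa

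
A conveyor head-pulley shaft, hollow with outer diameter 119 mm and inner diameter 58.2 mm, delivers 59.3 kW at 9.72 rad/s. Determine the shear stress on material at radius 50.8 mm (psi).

2420 psi

ω = 9.72 rad/s, so T = P/ω = 59.3×10³ / 9.720 = 6101 N·m.
J = π(d_o⁴ − d_i⁴)/32 = π(0.119⁴ − 0.0582⁴)/32 = 1.856×10^-5 m⁴.
Shear stress varies linearly with radius: τ = T·r/J = 6101 × 0.0508 / 1.856×10^-5 = 1.670×10^7 Pa.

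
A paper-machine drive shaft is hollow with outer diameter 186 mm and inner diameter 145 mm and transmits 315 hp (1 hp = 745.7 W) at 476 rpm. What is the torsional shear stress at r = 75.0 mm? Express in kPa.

ω = 2π·476/60 = 49.85 rad/s, so T = P/ω = 315×745.7 / 49.85 = 4712 N·m.
J = π(d_o⁴ − d_i⁴)/32 = π(0.186⁴ − 0.145⁴)/32 = 7.411×10^-5 m⁴.
Shear stress varies linearly with radius: τ = T·r/J = 4712 × 0.0750 / 7.411×10^-5 = 4.769×10^6 Pa.

4770 kPa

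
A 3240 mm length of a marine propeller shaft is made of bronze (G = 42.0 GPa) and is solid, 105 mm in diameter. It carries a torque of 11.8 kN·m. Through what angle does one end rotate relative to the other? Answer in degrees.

4.37°

J = πd⁴/32 = π(0.105)⁴/32 = 1.193×10^-5 m⁴.
θ = T·L/(G·J) = 11800 × 3.24 / (42.0×10⁹ × 1.193×10^-5) = 0.07628 rad.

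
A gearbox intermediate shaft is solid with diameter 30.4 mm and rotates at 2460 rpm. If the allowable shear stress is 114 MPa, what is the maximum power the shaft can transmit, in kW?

162 kW

J = πd⁴/32 = π(0.0304)⁴/32 = 8.385×10^-8 m⁴.
T_max = τ_allow·J/r = 1.14×10^8 × 8.385×10^-8 / 0.0152 = 628.9 N·m.
ω = 2π·2460/60 = 257.6 rad/s, so P_max = T_max·ω = 1.620×10^5 W.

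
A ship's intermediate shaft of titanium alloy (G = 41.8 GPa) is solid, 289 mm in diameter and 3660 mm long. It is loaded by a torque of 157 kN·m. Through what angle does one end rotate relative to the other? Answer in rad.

0.0201 rad

J = πd⁴/32 = π(0.289)⁴/32 = 6.848×10^-4 m⁴.
θ = T·L/(G·J) = 157000 × 3.66 / (41.8×10⁹ × 6.848×10^-4) = 0.02007 rad.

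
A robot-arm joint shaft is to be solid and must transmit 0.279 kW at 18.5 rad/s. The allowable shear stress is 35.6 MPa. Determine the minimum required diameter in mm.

ω = 18.5 rad/s, so T = P/ω = 0.279×10³ / 18.50 = 15.08 N·m.
For a solid shaft τ_max = 16T/(πd³), so d = (16T/(π τ_allow))^(1/3) = (16·15.08/(π·3.56×10^7))^(1/3) = 0.01292 m.

12.9 mm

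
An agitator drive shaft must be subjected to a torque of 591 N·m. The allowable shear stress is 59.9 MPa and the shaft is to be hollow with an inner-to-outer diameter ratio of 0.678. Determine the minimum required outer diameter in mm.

For a hollow shaft with d_i/d_o = 0.678: τ_max = 16T/(π d_o³ (1−k⁴)), so d_o = [16T/(π τ_allow (1−k⁴))]^(1/3) = [16·591.0/(π·5.99×10^7·0.7887)]^(1/3) = 0.03994 m.

39.9 mm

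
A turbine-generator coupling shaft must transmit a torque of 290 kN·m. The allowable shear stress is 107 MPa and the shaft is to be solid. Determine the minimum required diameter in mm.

For a solid shaft τ_max = 16T/(πd³), so d = (16T/(π τ_allow))^(1/3) = (16·290000/(π·1.07×10^8))^(1/3) = 0.2399 m.

240 mm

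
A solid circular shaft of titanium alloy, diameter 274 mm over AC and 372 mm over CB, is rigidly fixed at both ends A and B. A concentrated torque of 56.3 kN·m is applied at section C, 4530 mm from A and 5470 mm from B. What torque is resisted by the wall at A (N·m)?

14800 N·m

Compatibility: T_A·a/J_AC = T_B·b/J_CB with T_A + T_B = T₀.
J_AC = 5.53×10^-4 m⁴, J_CB = 1.88×10^-3 m⁴, so T_A = T₀·(J_AC/a)/((J_AC/a)+(J_CB/b)) = 14760 N·m, T_B = 41540 N·m.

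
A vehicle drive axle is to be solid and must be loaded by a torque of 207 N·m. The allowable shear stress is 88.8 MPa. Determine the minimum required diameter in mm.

22.8 mm

For a solid shaft τ_max = 16T/(πd³), so d = (16T/(π τ_allow))^(1/3) = (16·207.0/(π·8.88×10^7))^(1/3) = 0.02281 m.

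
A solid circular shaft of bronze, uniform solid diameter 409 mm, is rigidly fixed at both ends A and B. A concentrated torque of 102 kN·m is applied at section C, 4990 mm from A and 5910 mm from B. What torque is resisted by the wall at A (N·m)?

55300 N·m

With uniform GJ and both ends fixed, compatibility θ_AC = θ_CB gives T_A·a = T_B·b, together with T_A + T_B = T₀.
T_A = T₀·b/(a+b) = 102000·5910/10900 = 55300 N·m; T_B = 46700 N·m.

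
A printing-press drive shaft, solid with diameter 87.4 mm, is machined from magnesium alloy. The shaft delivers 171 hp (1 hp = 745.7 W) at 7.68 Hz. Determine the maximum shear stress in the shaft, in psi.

2920 psi

ω = 2π·7.68 = 48.25 rad/s, so T = P/ω = 171×745.7 / 48.25 = 2643 N·m.
J = πd⁴/32 = π(0.0874)⁴/32 = 5.729×10^-6 m⁴.
τ_max = T·r/J = 2643 × 0.0437 / 5.729×10^-6 = 2.016×10^7 Pa.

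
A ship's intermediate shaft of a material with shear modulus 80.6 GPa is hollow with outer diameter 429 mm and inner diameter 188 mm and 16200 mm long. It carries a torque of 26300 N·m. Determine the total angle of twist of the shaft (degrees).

J = π(d_o⁴ − d_i⁴)/32 = π(0.429⁴ − 0.188⁴)/32 = 3.203×10^-3 m⁴.
θ = T·L/(G·J) = 26300 × 16.2 / (80.6×10⁹ × 3.203×10^-3) = 1.651×10^-3 rad.

0.0946°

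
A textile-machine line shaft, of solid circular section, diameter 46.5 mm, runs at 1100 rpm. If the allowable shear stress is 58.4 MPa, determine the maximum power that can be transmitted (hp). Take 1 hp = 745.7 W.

178 hp

J = πd⁴/32 = π(0.0465)⁴/32 = 4.590×10^-7 m⁴.
T_max = τ_allow·J/r = 5.84×10^7 × 4.590×10^-7 / 0.0232 = 1153 N·m.
ω = 2π·1100/60 = 115.2 rad/s, so P_max = T_max·ω = 1.328×10^5 W.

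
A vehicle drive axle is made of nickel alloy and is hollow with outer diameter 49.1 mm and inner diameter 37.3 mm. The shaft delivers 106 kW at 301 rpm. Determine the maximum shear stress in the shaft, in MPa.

217 MPa

ω = 2π·301/60 = 31.52 rad/s, so T = P/ω = 106×10³ / 31.52 = 3363 N·m.
J = π(d_o⁴ − d_i⁴)/32 = π(0.0491⁴ − 0.0373⁴)/32 = 3.806×10^-7 m⁴.
τ_max = T·r/J = 3363 × 0.0246 / 3.806×10^-7 = 2.169×10^8 Pa.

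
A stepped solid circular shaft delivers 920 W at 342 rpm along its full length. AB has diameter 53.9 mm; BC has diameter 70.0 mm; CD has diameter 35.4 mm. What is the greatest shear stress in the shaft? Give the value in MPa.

2.95 MPa

ω = 2π·342/60 = 35.81 rad/s, so T = P/ω = 920 / 35.81 = 25.69 N·m.
Under the same torque, τ_max = 16T/(πd³) is largest where d is smallest — segment CD (d = 35.4 mm).
τ_max = 16·25.69/(π·(0.0354)³) = 2.949×10^6 Pa.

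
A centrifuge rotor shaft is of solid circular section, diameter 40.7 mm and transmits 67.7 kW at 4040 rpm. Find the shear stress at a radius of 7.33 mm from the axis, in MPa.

4.35 MPa

ω = 2π·4040/60 = 423.1 rad/s, so T = P/ω = 67.7×10³ / 423.1 = 160.0 N·m.
J = πd⁴/32 = π(0.0407)⁴/32 = 2.694×10^-7 m⁴.
Shear stress varies linearly with radius: τ = T·r/J = 160.0 × 0.00733 / 2.694×10^-7 = 4.354×10^6 Pa.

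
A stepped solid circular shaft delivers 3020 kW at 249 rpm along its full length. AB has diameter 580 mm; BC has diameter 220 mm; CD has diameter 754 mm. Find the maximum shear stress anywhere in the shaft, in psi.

8030 psi

ω = 2π·249/60 = 26.08 rad/s, so T = P/ω = 3020×10³ / 26.08 = 115800 N·m.
Under the same torque, τ_max = 16T/(πd³) is largest where d is smallest — segment BC (d = 220 mm).
τ_max = 16·115800/(π·(0.220)³) = 5.540×10^7 Pa.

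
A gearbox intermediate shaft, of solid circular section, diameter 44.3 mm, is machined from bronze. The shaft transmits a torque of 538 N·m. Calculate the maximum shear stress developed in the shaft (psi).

J = πd⁴/32 = π(0.0443)⁴/32 = 3.781×10^-7 m⁴.
τ_max = T·r/J = 538.0 × 0.0221 / 3.781×10^-7 = 3.152×10^7 Pa.

4570 psi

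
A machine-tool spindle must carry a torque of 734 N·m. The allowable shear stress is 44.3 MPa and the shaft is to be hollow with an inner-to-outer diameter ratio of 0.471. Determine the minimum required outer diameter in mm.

44.6 mm

For a hollow shaft with d_i/d_o = 0.471: τ_max = 16T/(π d_o³ (1−k⁴)), so d_o = [16T/(π τ_allow (1−k⁴))]^(1/3) = [16·734.0/(π·4.43×10^7·0.9508)]^(1/3) = 0.04461 m.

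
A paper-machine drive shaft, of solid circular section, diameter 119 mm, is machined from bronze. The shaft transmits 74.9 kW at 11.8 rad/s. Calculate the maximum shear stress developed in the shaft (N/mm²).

19.2 N/mm²

ω = 11.8 rad/s, so T = P/ω = 74.9×10³ / 11.80 = 6347 N·m.
J = πd⁴/32 = π(0.119)⁴/32 = 1.969×10^-5 m⁴.
τ_max = T·r/J = 6347 × 0.0595 / 1.969×10^-5 = 1.918×10^7 Pa.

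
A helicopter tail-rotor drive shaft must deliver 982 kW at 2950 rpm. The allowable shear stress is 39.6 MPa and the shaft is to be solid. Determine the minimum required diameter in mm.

74.2 mm

ω = 2π·2950/60 = 308.9 rad/s, so T = P/ω = 982×10³ / 308.9 = 3179 N·m.
For a solid shaft τ_max = 16T/(πd³), so d = (16T/(π τ_allow))^(1/3) = (16·3179/(π·3.96×10^7))^(1/3) = 0.07422 m.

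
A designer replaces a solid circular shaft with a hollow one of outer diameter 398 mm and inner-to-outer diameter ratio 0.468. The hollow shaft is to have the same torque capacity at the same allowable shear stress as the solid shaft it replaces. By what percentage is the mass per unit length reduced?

Equal τ_max and T ⇒ the solid shaft needs d_s³ = d_o³(1−k⁴), so d_s = 398·(1−0.468⁴)^(1/3) = 391.5 mm.
Area ratio A_h/A_s = d_o²(1−k²)/d_s² = (1−k²)/(1−k⁴)^(2/3) = 0.8070.
Mass saving = 1 − 0.8070 = 19.3 %.

19.3 %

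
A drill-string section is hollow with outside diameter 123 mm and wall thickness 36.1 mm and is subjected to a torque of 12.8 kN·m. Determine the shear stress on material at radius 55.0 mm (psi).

J = π(d_o⁴ − d_i⁴)/32 = π(0.123⁴ − 0.0508⁴)/32 = 2.182×10^-5 m⁴.
Shear stress varies linearly with radius: τ = T·r/J = 12800 × 0.0550 / 2.182×10^-5 = 3.227×10^7 Pa.

4680 psi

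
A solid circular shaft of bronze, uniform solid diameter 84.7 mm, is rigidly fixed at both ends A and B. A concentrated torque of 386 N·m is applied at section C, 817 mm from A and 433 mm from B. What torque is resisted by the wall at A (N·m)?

134 N·m

With uniform GJ and both ends fixed, compatibility θ_AC = θ_CB gives T_A·a = T_B·b, together with T_A + T_B = T₀.
T_A = T₀·b/(a+b) = 386.0·433/1250 = 133.7 N·m; T_B = 252.3 N·m.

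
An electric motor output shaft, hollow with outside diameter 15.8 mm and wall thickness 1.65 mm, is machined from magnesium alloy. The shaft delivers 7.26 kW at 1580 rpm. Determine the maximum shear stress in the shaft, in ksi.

13.5 ksi

ω = 2π·1580/60 = 165.5 rad/s, so T = P/ω = 7.26×10³ / 165.5 = 43.88 N·m.
J = π(d_o⁴ − d_i⁴)/32 = π(0.0158⁴ − 0.0125⁴)/32 = 3.721×10^-9 m⁴.
τ_max = T·r/J = 43.88 × 0.00790 / 3.721×10^-9 = 9.315×10^7 Pa.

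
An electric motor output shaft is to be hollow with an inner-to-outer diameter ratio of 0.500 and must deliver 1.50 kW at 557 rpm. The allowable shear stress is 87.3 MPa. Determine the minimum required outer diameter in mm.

11.7 mm

ω = 2π·557/60 = 58.33 rad/s, so T = P/ω = 1.50×10³ / 58.33 = 25.72 N·m.
For a hollow shaft with d_i/d_o = 0.500: τ_max = 16T/(π d_o³ (1−k⁴)), so d_o = [16T/(π τ_allow (1−k⁴))]^(1/3) = [16·25.72/(π·8.73×10^7·0.9375)]^(1/3) = 0.01170 m.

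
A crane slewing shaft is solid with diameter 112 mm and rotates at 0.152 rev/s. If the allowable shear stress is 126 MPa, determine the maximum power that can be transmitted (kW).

J = πd⁴/32 = π(0.112)⁴/32 = 1.545×10^-5 m⁴.
T_max = τ_allow·J/r = 1.26×10^8 × 1.545×10^-5 / 0.0560 = 34760 N·m.
ω = 2π·0.152 = 0.9550 rad/s, so P_max = T_max·ω = 3.320×10^4 W.

33.2 kW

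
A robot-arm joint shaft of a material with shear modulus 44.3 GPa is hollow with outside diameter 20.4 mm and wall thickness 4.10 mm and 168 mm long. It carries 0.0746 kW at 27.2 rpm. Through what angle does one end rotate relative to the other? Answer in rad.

0.00670 rad

ω = 2π·27.2/60 = 2.848 rad/s, so T = P/ω = 0.0746×10³ / 2.848 = 26.19 N·m.
J = π(d_o⁴ − d_i⁴)/32 = π(0.0204⁴ − 0.0122⁴)/32 = 1.483×10^-8 m⁴.
θ = T·L/(G·J) = 26.19 × 0.168 / (44.3×10⁹ × 1.483×10^-8) = 6.698×10^-3 rad.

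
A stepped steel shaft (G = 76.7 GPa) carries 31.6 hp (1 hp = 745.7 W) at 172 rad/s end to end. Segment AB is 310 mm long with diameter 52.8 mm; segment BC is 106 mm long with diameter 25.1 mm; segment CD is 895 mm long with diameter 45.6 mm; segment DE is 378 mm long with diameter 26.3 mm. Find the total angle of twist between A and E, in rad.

ω = 172 rad/s, so T = P/ω = 31.6×745.7 / 172.0 = 137.0 N·m.
J_AB = π(0.0528)⁴/32 = 7.63×10^-7 m⁴; J_BC = π(0.0251)⁴/32 = 3.90×10^-8 m⁴; J_CD = π(0.0456)⁴/32 = 4.24×10^-7 m⁴; J_DE = π(0.0263)⁴/32 = 4.70×10^-8 m⁴.
θ = (T/G)·Σ L_i/J_i = (137.0/76.7×10⁹)·(0.310/7.63×10^-7 + 0.106/3.90×10^-8 + 0.895/4.24×10^-7 + 0.378/4.70×10^-8) = 0.02373 rad.

0.0237 rad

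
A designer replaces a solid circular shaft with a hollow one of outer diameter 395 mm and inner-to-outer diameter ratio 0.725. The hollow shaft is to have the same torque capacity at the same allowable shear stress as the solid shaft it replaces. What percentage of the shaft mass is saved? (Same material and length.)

41.2 %

Equal τ_max and T ⇒ the solid shaft needs d_s³ = d_o³(1−k⁴), so d_s = 395·(1−0.725⁴)^(1/3) = 354.6 mm.
Area ratio A_h/A_s = d_o²(1−k²)/d_s² = (1−k²)/(1−k⁴)^(2/3) = 0.5885.
Mass saving = 1 − 0.5885 = 41.2 %.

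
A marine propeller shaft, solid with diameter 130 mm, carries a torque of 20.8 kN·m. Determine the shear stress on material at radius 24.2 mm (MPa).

J = πd⁴/32 = π(0.130)⁴/32 = 2.804×10^-5 m⁴.
Shear stress varies linearly with radius: τ = T·r/J = 20800 × 0.0242 / 2.804×10^-5 = 1.795×10^7 Pa.

18.0 MPa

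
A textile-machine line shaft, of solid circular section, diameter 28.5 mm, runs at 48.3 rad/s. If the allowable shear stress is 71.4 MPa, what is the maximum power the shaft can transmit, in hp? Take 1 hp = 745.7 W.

J = πd⁴/32 = π(0.0285)⁴/32 = 6.477×10^-8 m⁴.
T_max = τ_allow·J/r = 7.14×10^7 × 6.477×10^-8 / 0.0143 = 324.5 N·m.
ω = 48.3 rad/s, so P_max = T_max·ω = 1.568×10^4 W.

21.0 hp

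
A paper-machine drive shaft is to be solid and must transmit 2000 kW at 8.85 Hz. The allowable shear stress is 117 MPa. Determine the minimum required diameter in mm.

116 mm

ω = 2π·8.85 = 55.61 rad/s, so T = P/ω = 2000×10³ / 55.61 = 35970 N·m.
For a solid shaft τ_max = 16T/(πd³), so d = (16T/(π τ_allow))^(1/3) = (16·35970/(π·1.17×10^8))^(1/3) = 0.1161 m.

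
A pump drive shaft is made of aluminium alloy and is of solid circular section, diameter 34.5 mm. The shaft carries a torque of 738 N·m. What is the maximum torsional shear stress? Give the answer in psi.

J = πd⁴/32 = π(0.0345)⁴/32 = 1.391×10^-7 m⁴.
τ_max = T·r/J = 738.0 × 0.0173 / 1.391×10^-7 = 9.153×10^7 Pa.

13300 psi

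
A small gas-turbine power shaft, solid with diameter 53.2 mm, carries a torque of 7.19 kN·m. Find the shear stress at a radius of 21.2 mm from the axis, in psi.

28100 psi

J = πd⁴/32 = π(0.0532)⁴/32 = 7.864×10^-7 m⁴.
Shear stress varies linearly with radius: τ = T·r/J = 7190 × 0.0212 / 7.864×10^-7 = 1.938×10^8 Pa.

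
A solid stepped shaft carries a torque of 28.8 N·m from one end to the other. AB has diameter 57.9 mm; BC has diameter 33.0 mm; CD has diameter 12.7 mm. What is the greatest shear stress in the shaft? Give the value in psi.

10400 psi

Under the same torque, τ_max = 16T/(πd³) is largest where d is smallest — segment CD (d = 12.7 mm).
τ_max = 16·28.80/(π·(0.0127)³) = 7.161×10^7 Pa.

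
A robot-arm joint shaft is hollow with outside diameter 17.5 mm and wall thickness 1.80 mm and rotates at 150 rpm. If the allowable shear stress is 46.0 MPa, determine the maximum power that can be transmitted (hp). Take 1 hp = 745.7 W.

J = π(d_o⁴ − d_i⁴)/32 = π(0.0175⁴ − 0.0139⁴)/32 = 5.543×10^-9 m⁴.
T_max = τ_allow·J/r = 4.60×10^7 × 5.543×10^-9 / 0.00875 = 29.14 N·m.
ω = 2π·150/60 = 15.71 rad/s, so P_max = T_max·ω = 457.7 W.

0.614 hp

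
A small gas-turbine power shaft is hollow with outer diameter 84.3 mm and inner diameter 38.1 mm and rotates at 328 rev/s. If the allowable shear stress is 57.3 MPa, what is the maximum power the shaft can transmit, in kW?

J = π(d_o⁴ − d_i⁴)/32 = π(0.0843⁴ − 0.0381⁴)/32 = 4.751×10^-6 m⁴.
T_max = τ_allow·J/r = 5.73×10^7 × 4.751×10^-6 / 0.0421 = 6459 N·m.
ω = 2π·328 = 2061 rad/s, so P_max = T_max·ω = 1.331×10^7 W.

13300 kW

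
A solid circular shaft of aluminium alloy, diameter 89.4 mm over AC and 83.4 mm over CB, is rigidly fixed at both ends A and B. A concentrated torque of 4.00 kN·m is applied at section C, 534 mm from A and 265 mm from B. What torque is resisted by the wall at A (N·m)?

Compatibility: T_A·a/J_AC = T_B·b/J_CB with T_A + T_B = T₀.
J_AC = 6.27×10^-6 m⁴, J_CB = 4.75×10^-6 m⁴, so T_A = T₀·(J_AC/a)/((J_AC/a)+(J_CB/b)) = 1583 N·m, T_B = 2417 N·m.

1580 N·m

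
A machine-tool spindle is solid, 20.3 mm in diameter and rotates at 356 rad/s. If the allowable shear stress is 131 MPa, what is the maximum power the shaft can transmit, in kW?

76.6 kW

J = πd⁴/32 = π(0.0203)⁴/32 = 1.667×10^-8 m⁴.
T_max = τ_allow·J/r = 1.31×10^8 × 1.667×10^-8 / 0.0102 = 215.2 N·m.
ω = 356 rad/s, so P_max = T_max·ω = 7.660×10^4 W.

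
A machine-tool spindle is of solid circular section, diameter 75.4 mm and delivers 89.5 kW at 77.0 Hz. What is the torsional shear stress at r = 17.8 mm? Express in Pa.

ω = 2π·77.0 = 483.8 rad/s, so T = P/ω = 89.5×10³ / 483.8 = 185.0 N·m.
J = πd⁴/32 = π(0.0754)⁴/32 = 3.173×10^-6 m⁴.
Shear stress varies linearly with radius: τ = T·r/J = 185.0 × 0.0178 / 3.173×10^-6 = 1.038×10^6 Pa.

1.04e6 Pa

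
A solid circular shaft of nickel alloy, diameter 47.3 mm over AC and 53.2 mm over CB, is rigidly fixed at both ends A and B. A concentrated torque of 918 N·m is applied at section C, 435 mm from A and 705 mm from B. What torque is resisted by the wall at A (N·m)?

462 N·m

Compatibility: T_A·a/J_AC = T_B·b/J_CB with T_A + T_B = T₀.
J_AC = 4.91×10^-7 m⁴, J_CB = 7.86×10^-7 m⁴, so T_A = T₀·(J_AC/a)/((J_AC/a)+(J_CB/b)) = 461.9 N·m, T_B = 456.1 N·m.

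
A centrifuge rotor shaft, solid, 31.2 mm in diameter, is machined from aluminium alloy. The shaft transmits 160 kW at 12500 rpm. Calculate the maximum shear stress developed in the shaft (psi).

2970 psi

ω = 2π·12500/60 = 1309 rad/s, so T = P/ω = 160×10³ / 1309 = 122.2 N·m.
J = πd⁴/32 = π(0.0312)⁴/32 = 9.303×10^-8 m⁴.
τ_max = T·r/J = 122.2 × 0.0156 / 9.303×10^-8 = 2.050×10^7 Pa.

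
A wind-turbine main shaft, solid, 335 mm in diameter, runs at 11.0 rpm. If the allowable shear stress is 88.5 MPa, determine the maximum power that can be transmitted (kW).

J = πd⁴/32 = π(0.335)⁴/32 = 1.236×10^-3 m⁴.
T_max = τ_allow·J/r = 8.85×10^7 × 1.236×10^-3 / 0.168 = 653300 N·m.
ω = 2π·11.0/60 = 1.152 rad/s, so P_max = T_max·ω = 7.525×10^5 W.

753 kW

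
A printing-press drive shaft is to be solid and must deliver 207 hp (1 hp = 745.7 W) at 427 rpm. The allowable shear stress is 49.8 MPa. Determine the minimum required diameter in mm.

ω = 2π·427/60 = 44.72 rad/s, so T = P/ω = 207×745.7 / 44.72 = 3452 N·m.
For a solid shaft τ_max = 16T/(πd³), so d = (16T/(π τ_allow))^(1/3) = (16·3452/(π·4.98×10^7))^(1/3) = 0.07068 m.

70.7 mm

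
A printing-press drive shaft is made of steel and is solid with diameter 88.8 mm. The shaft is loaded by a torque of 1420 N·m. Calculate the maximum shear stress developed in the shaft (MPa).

J = πd⁴/32 = π(0.0888)⁴/32 = 6.105×10^-6 m⁴.
τ_max = T·r/J = 1420 × 0.0444 / 6.105×10^-6 = 1.033×10^7 Pa.

10.3 MPa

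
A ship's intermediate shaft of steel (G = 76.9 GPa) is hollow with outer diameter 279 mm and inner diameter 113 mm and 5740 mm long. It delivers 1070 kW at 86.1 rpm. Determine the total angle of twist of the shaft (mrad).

15.3 mrad

ω = 2π·86.1/60 = 9.016 rad/s, so T = P/ω = 1070×10³ / 9.016 = 118700 N·m.
J = π(d_o⁴ − d_i⁴)/32 = π(0.279⁴ − 0.113⁴)/32 = 5.789×10^-4 m⁴.
θ = T·L/(G·J) = 118700 × 5.74 / (76.9×10⁹ × 5.789×10^-4) = 0.01530 rad.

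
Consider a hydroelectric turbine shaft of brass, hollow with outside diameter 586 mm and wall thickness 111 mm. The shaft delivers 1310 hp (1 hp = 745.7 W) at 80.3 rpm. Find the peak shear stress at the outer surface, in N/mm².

3.45 N/mm²

ω = 2π·80.3/60 = 8.409 rad/s, so T = P/ω = 1310×745.7 / 8.409 = 116200 N·m.
J = π(d_o⁴ − d_i⁴)/32 = π(0.586⁴ − 0.364⁴)/32 = 9.853×10^-3 m⁴.
τ_max = T·r/J = 116200 × 0.293 / 9.853×10^-3 = 3.454×10^6 Pa.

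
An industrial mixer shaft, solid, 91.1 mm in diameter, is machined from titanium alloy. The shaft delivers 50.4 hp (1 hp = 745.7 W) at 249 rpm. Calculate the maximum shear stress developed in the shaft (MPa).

ω = 2π·249/60 = 26.08 rad/s, so T = P/ω = 50.4×745.7 / 26.08 = 1441 N·m.
J = πd⁴/32 = π(0.0911)⁴/32 = 6.762×10^-6 m⁴.
τ_max = T·r/J = 1441 × 0.0456 / 6.762×10^-6 = 9.709×10^6 Pa.

9.71 MPa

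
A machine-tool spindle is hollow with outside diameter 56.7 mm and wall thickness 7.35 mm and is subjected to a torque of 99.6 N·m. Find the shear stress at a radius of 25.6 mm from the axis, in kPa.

J = π(d_o⁴ − d_i⁴)/32 = π(0.0567⁴ − 0.0420⁴)/32 = 7.092×10^-7 m⁴.
Shear stress varies linearly with radius: τ = T·r/J = 99.60 × 0.0256 / 7.092×10^-7 = 3.595×10^6 Pa.

3600 kPa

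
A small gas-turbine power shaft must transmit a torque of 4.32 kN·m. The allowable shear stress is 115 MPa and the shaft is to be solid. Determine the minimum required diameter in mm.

For a solid shaft τ_max = 16T/(πd³), so d = (16T/(π τ_allow))^(1/3) = (16·4320/(π·1.15×10^8))^(1/3) = 0.05762 m.

57.6 mm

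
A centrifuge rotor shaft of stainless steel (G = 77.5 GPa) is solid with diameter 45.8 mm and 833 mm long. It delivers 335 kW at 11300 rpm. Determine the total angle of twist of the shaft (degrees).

ω = 2π·11300/60 = 1183 rad/s, so T = P/ω = 335×10³ / 1183 = 283.1 N·m.
J = πd⁴/32 = π(0.0458)⁴/32 = 4.320×10^-7 m⁴.
θ = T·L/(G·J) = 283.1 × 0.833 / (77.5×10⁹ × 4.320×10^-7) = 7.044×10^-3 rad.

0.404°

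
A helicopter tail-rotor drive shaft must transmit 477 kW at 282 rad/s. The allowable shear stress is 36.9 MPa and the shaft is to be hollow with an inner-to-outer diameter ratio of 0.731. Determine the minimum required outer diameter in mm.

68.9 mm

ω = 282 rad/s, so T = P/ω = 477×10³ / 282.0 = 1691 N·m.
For a hollow shaft with d_i/d_o = 0.731: τ_max = 16T/(π d_o³ (1−k⁴)), so d_o = [16T/(π τ_allow (1−k⁴))]^(1/3) = [16·1691/(π·3.69×10^7·0.7145)]^(1/3) = 0.06888 m.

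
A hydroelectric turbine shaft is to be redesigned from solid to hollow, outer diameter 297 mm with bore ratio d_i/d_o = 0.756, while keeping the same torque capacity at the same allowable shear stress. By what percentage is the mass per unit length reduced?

Equal τ_max and T ⇒ the solid shaft needs d_s³ = d_o³(1−k⁴), so d_s = 297·(1−0.756⁴)^(1/3) = 260.3 mm.
Area ratio A_h/A_s = d_o²(1−k²)/d_s² = (1−k²)/(1−k⁴)^(2/3) = 0.5577.
Mass saving = 1 − 0.5577 = 44.2 %.

44.2 %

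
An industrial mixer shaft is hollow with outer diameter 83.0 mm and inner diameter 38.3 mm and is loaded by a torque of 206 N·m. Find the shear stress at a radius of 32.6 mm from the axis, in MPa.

J = π(d_o⁴ − d_i⁴)/32 = π(0.0830⁴ − 0.0383⁴)/32 = 4.448×10^-6 m⁴.
Shear stress varies linearly with radius: τ = T·r/J = 206.0 × 0.0326 / 4.448×10^-6 = 1.510×10^6 Pa.

1.51 MPa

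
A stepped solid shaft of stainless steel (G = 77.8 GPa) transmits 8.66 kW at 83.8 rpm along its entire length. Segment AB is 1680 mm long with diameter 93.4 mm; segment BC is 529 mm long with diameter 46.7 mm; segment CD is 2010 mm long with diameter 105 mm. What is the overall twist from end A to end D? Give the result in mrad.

ω = 2π·83.8/60 = 8.776 rad/s, so T = P/ω = 8.66×10³ / 8.776 = 986.8 N·m.
J_AB = π(0.0934)⁴/32 = 7.47×10^-6 m⁴; J_BC = π(0.0467)⁴/32 = 4.67×10^-7 m⁴; J_CD = π(0.105)⁴/32 = 1.19×10^-5 m⁴.
θ = (T/G)·Σ L_i/J_i = (986.8/77.8×10⁹)·(1.68/7.47×10^-6 + 0.529/4.67×10^-7 + 2.01/1.19×10^-5) = 0.01936 rad.

19.4 mrad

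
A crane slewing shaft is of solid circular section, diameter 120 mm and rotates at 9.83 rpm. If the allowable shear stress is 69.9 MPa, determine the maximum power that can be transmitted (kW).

24.4 kW

J = πd⁴/32 = π(0.120)⁴/32 = 2.036×10^-5 m⁴.
T_max = τ_allow·J/r = 6.99×10^7 × 2.036×10^-5 / 0.0600 = 23720 N·m.
ω = 2π·9.83/60 = 1.029 rad/s, so P_max = T_max·ω = 2.441×10^4 W.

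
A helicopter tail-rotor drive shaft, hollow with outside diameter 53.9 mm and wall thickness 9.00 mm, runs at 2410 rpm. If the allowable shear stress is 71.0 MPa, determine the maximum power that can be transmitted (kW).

J = π(d_o⁴ − d_i⁴)/32 = π(0.0539⁴ − 0.0359⁴)/32 = 6.655×10^-7 m⁴.
T_max = τ_allow·J/r = 7.10×10^7 × 6.655×10^-7 / 0.0269 = 1753 N·m.
ω = 2π·2410/60 = 252.4 rad/s, so P_max = T_max·ω = 4.425×10^5 W.

443 kW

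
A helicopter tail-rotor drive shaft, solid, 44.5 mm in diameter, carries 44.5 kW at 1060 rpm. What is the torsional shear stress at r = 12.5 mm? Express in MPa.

ω = 2π·1060/60 = 111.0 rad/s, so T = P/ω = 44.5×10³ / 111.0 = 400.9 N·m.
J = πd⁴/32 = π(0.0445)⁴/32 = 3.850×10^-7 m⁴.
Shear stress varies linearly with radius: τ = T·r/J = 400.9 × 0.0125 / 3.850×10^-7 = 1.302×10^7 Pa.

13.0 MPa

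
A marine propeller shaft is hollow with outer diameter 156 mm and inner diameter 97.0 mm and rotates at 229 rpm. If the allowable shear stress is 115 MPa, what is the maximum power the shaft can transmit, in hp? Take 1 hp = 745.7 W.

2340 hp

J = π(d_o⁴ − d_i⁴)/32 = π(0.156⁴ − 0.0970⁴)/32 = 4.945×10^-5 m⁴.
T_max = τ_allow·J/r = 1.15×10^8 × 4.945×10^-5 / 0.0780 = 72910 N·m.
ω = 2π·229/60 = 23.98 rad/s, so P_max = T_max·ω = 1.748×10^6 W.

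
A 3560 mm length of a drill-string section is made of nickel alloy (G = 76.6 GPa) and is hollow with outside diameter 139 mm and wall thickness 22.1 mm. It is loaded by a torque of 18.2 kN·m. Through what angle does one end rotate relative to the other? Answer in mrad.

J = π(d_o⁴ − d_i⁴)/32 = π(0.139⁴ − 0.0948⁴)/32 = 2.872×10^-5 m⁴.
θ = T·L/(G·J) = 18200 × 3.56 / (76.6×10⁹ × 2.872×10^-5) = 0.02945 rad.

29.5 mrad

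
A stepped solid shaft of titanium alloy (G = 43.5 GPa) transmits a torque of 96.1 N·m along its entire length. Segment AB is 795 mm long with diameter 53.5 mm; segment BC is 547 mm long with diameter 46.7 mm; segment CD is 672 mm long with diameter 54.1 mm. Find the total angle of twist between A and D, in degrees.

J_AB = π(0.0535)⁴/32 = 8.04×10^-7 m⁴; J_BC = π(0.0467)⁴/32 = 4.67×10^-7 m⁴; J_CD = π(0.0541)⁴/32 = 8.41×10^-7 m⁴.
θ = (T/G)·Σ L_i/J_i = (96.10/43.5×10⁹)·(0.795/8.04×10^-7 + 0.547/4.67×10^-7 + 0.672/8.41×10^-7) = 6.537×10^-3 rad.

0.375°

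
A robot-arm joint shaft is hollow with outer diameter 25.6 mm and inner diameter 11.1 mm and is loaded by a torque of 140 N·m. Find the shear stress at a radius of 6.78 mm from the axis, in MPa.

J = π(d_o⁴ − d_i⁴)/32 = π(0.0256⁴ − 0.0111⁴)/32 = 4.068×10^-8 m⁴.
Shear stress varies linearly with radius: τ = T·r/J = 140.0 × 0.00678 / 4.068×10^-8 = 2.334×10^7 Pa.

23.3 MPa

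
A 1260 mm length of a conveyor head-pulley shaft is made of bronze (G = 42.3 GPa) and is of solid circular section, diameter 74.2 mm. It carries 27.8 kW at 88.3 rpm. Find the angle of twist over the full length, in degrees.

1.72°

ω = 2π·88.3/60 = 9.247 rad/s, so T = P/ω = 27.8×10³ / 9.247 = 3006 N·m.
J = πd⁴/32 = π(0.0742)⁴/32 = 2.976×10^-6 m⁴.
θ = T·L/(G·J) = 3006 × 1.26 / (42.3×10⁹ × 2.976×10^-6) = 0.03009 rad.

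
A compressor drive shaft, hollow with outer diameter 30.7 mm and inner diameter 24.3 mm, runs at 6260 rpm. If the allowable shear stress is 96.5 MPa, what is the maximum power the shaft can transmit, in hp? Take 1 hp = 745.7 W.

293 hp

J = π(d_o⁴ − d_i⁴)/32 = π(0.0307⁴ − 0.0243⁴)/32 = 5.298×10^-8 m⁴.
T_max = τ_allow·J/r = 9.65×10^7 × 5.298×10^-8 / 0.0153 = 333.0 N·m.
ω = 2π·6260/60 = 655.5 rad/s, so P_max = T_max·ω = 2.183×10^5 W.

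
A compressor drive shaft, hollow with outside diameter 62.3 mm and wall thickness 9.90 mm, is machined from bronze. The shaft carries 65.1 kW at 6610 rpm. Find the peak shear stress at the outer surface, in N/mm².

2.53 N/mm²

ω = 2π·6610/60 = 692.2 rad/s, so T = P/ω = 65.1×10³ / 692.2 = 94.05 N·m.
J = π(d_o⁴ − d_i⁴)/32 = π(0.0623⁴ − 0.0425⁴)/32 = 1.159×10^-6 m⁴.
τ_max = T·r/J = 94.05 × 0.0311 / 1.159×10^-6 = 2.528×10^6 Pa.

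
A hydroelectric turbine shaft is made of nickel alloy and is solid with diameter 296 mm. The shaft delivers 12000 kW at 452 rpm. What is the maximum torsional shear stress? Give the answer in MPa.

ω = 2π·452/60 = 47.33 rad/s, so T = P/ω = 12000×10³ / 47.33 = 253500 N·m.
J = πd⁴/32 = π(0.296)⁴/32 = 7.536×10^-4 m⁴.
τ_max = T·r/J = 253500 × 0.148 / 7.536×10^-4 = 4.979×10^7 Pa.

49.8 MPa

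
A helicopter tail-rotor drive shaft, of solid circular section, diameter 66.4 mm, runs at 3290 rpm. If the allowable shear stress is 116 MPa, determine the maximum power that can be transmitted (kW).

2300 kW

J = πd⁴/32 = π(0.0664)⁴/32 = 1.908×10^-6 m⁴.
T_max = τ_allow·J/r = 1.16×10^8 × 1.908×10^-6 / 0.0332 = 6668 N·m.
ω = 2π·3290/60 = 344.5 rad/s, so P_max = T_max·ω = 2.297×10^6 W.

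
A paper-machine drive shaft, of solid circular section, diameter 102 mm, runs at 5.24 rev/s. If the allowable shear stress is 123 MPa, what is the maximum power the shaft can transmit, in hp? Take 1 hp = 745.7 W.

J = πd⁴/32 = π(0.102)⁴/32 = 1.063×10^-5 m⁴.
T_max = τ_allow·J/r = 1.23×10^8 × 1.063×10^-5 / 0.0510 = 25630 N·m.
ω = 2π·5.24 = 32.92 rad/s, so P_max = T_max·ω = 8.438×10^5 W.

1130 hp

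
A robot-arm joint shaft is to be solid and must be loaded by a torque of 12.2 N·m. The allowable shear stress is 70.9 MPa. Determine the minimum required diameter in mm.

9.57 mm

For a solid shaft τ_max = 16T/(πd³), so d = (16T/(π τ_allow))^(1/3) = (16·12.20/(π·7.09×10^7))^(1/3) = 0.009570 m.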